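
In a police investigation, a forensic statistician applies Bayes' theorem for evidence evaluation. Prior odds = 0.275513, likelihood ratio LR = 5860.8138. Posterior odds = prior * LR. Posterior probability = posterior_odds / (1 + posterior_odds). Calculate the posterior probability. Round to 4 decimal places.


Bayesian evidence evaluation:
Posterior odds = prior_odds * LR = 0.275513 * 5860.8138 = 1614.73
Posterior probability = posterior_odds / (1 + posterior_odds)
= 1614.73 / (1 + 1614.73)
= 1614.73 / 1615.73
= 0.9994

0.9994


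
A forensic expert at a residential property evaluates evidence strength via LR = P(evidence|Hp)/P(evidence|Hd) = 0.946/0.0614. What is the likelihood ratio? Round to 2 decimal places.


Likelihood ratio calculation:
LR = P(E|Hp) / P(E|Hd)
LR = 0.946 / 0.0614
LR = 15.41

15.41


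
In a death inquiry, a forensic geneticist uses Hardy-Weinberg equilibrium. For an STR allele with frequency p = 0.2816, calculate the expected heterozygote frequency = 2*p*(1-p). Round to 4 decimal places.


Hardy-Weinberg heterozygote frequency:
q = 1 - p = 1 - 0.2816 = 0.7184
2pq = 2 * 0.2816 * 0.7184 = 0.4046

0.4046


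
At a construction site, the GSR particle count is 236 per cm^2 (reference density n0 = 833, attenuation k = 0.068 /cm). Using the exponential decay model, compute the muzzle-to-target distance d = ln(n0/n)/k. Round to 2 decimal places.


GSR distance calculation:
n0/n = 833 / 236 = 3.529661
ln(n0/n) = 1.261202
d = 1.261202 / 0.068 = 18.55 cm

18.55


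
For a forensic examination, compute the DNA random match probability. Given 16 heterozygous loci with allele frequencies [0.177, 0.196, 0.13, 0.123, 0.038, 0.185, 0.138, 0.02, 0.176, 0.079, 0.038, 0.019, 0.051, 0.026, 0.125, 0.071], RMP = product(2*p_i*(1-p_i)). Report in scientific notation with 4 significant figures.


Computing RMP for 16 loci:
Locus 1: 2 * 0.177 * 0.823 = 0.291342
Locus 2: 2 * 0.196 * 0.804 = 0.315168
Locus 3: 2 * 0.13 * 0.87 = 0.2262
Locus 4: 2 * 0.123 * 0.877 = 0.215742
Locus 5: 2 * 0.038 * 0.962 = 0.073112
Locus 6: 2 * 0.185 * 0.815 = 0.30155
Locus 7: 2 * 0.138 * 0.862 = 0.237912
Locus 8: 2 * 0.02 * 0.98 = 0.0392
Locus 9: 2 * 0.176 * 0.824 = 0.290048
Locus 10: 2 * 0.079 * 0.921 = 0.145518
Locus 11: 2 * 0.038 * 0.962 = 0.073112
Locus 12: 2 * 0.019 * 0.981 = 0.037278
Locus 13: 2 * 0.051 * 0.949 = 0.096798
Locus 14: 2 * 0.026 * 0.974 = 0.050648
Locus 15: 2 * 0.125 * 0.875 = 0.21875
Locus 16: 2 * 0.071 * 0.929 = 0.131918
RMP = 1.499e-14

1.499e-14


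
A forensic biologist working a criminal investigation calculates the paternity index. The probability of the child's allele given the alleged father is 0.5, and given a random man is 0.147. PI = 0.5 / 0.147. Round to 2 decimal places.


Paternity Index calculation:
PI = P(allele|father) / P(allele|random)
PI = 0.5 / 0.147
PI = 3.40

3.40


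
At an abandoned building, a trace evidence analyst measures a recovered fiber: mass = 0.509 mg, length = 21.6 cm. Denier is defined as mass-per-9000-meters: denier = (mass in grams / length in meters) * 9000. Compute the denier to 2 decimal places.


Denier calculation:
Mass in grams = 0.509 mg / 1000 = 0.000509 g
Length in meters = 21.6 cm / 100 = 0.216 m
Linear density = mass / length = 0.000509 / 0.216 = 0.00235648 g/m
Denier = (g/m) * 9000 = 0.00235648 * 9000 = 21.21

21.21


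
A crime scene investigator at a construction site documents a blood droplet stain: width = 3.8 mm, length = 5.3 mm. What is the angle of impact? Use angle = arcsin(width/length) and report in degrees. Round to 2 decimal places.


Blood spatter impact angle calculation:
width / length = 3.8 / 5.3 = 0.716981
angle = arcsin(0.716981)
angle = 45.81 degrees

45.81


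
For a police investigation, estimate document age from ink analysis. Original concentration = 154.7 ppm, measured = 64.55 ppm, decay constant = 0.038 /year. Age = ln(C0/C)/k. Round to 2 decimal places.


Document age estimation:
C0/C = 154.7 / 64.55 = 2.396592
ln(C0/C) = 0.874048
t = 0.874048 / 0.038 = 23.00 years

23.00


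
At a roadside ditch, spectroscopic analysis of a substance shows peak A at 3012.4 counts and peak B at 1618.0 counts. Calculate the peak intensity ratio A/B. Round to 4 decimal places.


Spectral peak ratio:
Peak A = 3012.4 counts
Peak B = 1618.0 counts
Ratio = 3012.4 / 1618.0 = 1.8618

1.8618


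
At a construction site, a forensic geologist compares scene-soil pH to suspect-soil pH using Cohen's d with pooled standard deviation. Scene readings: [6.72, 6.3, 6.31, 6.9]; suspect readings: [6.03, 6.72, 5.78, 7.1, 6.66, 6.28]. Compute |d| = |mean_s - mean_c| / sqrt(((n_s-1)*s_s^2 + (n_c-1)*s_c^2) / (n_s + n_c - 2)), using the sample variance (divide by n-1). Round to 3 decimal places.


Pooled-variance Cohen's d for soil pH comparison:
Scene mean = 26.23 / 4 = 6.5575
Suspect mean = 38.57 / 6 = 6.428333
Scene sample variance s_s^2 = 0.090425
Suspect sample variance s_c^2 = 0.238177
Pooled variance = ((n_s-1)*s_s^2 + (n_c-1)*s_c^2) / (n_s + n_c - 2) = 0.18277
Pooled SD = sqrt(0.18277) = 0.427516
Mean difference = 0.129167
|d| = |0.129167| / 0.427516 = 0.302

0.302


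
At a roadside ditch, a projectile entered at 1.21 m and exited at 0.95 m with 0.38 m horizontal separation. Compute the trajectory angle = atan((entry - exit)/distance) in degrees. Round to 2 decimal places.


Bullet trajectory angle:
Height difference = 1.21 - 0.95 = 0.26 m
angle = atan(0.26 / 0.38)
angle = atan(0.684211)
angle = 34.38 degrees

34.38


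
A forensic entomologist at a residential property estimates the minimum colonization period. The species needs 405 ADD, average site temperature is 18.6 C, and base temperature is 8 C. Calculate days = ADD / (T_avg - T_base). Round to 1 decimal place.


Insect development time:
Effective temperature = avg_temp - T_base = 18.6 - 8 = 10.6 C
Days = ADD / effective_temp = 405 / 10.6 = 38.2 days

38.2


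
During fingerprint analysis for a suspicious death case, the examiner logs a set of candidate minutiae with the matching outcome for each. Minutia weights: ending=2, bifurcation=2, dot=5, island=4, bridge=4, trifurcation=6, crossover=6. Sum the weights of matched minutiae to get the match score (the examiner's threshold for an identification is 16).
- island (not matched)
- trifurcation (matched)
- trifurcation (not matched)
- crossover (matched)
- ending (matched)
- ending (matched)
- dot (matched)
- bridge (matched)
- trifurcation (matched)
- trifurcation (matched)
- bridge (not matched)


Weighted minutiae match score:
  island: not matched, +0
  trifurcation: matched, +6 (running total 6)
  trifurcation: not matched, +0
  crossover: matched, +6 (running total 12)
  ending: matched, +2 (running total 14)
  ending: matched, +2 (running total 16)
  dot: matched, +5 (running total 21)
  bridge: matched, +4 (running total 25)
  trifurcation: matched, +6 (running total 31)
  trifurcation: matched, +6 (running total 37)
  bridge: not matched, +0
Total score = 37
Threshold = 16; verdict = identification

37


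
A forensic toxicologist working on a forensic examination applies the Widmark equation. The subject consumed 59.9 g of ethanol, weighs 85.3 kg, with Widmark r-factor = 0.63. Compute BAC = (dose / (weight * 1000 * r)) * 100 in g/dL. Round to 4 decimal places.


Applying the Widmark formula:
BAC = (dose_g / (body_wt * 1000 * r)) * 100
Denominator = 85.3 * 1000 * 0.63 = 53739
BAC = (59.9 / 53739) * 100
BAC = 0.1115 g/dL

0.1115


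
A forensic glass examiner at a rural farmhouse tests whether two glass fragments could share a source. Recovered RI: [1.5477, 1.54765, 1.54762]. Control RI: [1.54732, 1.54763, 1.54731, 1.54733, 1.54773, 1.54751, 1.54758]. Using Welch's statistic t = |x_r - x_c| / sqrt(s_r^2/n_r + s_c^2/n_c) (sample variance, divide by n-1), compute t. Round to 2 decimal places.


Welch's t-criterion for glass RI comparison:
Recovered mean = sum / n_r = 4.64297 / 3 = 1.5476567
Control mean = sum / n_c = 10.83241 / 7 = 1.5474871
Recovered sample variance s_r^2 = 1.63333e-09
Control sample variance s_c^2 = 2.87571e-08
Welch SE (unpooled) = sqrt(s_r^2/n_r + s_c^2/n_c) = sqrt(5.44444e-10 + 4.10816e-09) = sqrt(4.6526e-09) = 6.821e-05
|mean_r - mean_c| = 0.000169524
t = 0.000169524 / 6.821e-05 = 2.49

2.49


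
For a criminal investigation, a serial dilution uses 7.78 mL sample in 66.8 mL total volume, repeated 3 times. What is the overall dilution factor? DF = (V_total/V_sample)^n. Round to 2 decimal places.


Dilution factor calculation:
Single dilution = V_total / V_sample = 66.8 / 7.78 ≈ 8.586118
Number of dilutions = 3
Total DF = (66.8 / 7.78)^3 (full precision, rounded at the end) = 632.98

632.98


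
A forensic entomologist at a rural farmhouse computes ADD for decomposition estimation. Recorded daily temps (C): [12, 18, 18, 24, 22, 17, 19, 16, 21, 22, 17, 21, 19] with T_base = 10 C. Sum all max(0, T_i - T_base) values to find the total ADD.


Computing ADD day by day:
Day 1: max(0, 12 - 10) = 2
Day 2: max(0, 18 - 10) = 8
Day 3: max(0, 18 - 10) = 8
Day 4: max(0, 24 - 10) = 14
Day 5: max(0, 22 - 10) = 12
Day 6: max(0, 17 - 10) = 7
Day 7: max(0, 19 - 10) = 9
Day 8: max(0, 16 - 10) = 6
Day 9: max(0, 21 - 10) = 11
Day 10: max(0, 22 - 10) = 12
Day 11: max(0, 17 - 10) = 7
Day 12: max(0, 21 - 10) = 11
Day 13: max(0, 19 - 10) = 9
Total ADD = 116

116


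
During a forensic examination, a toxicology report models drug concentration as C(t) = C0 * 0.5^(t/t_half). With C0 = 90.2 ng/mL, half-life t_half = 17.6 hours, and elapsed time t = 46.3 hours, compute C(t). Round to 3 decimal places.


Drug concentration decay:
Number of half-lives = t / t_half = 46.3 / 17.6 = 2.630682
Decay factor = 0.5^2.630682 = 0.16146776
C(t) = 90.2 * 0.16146776 = 14.564 ng/mL

14.564


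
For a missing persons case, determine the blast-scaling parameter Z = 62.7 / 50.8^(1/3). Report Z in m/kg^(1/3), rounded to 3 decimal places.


Scaled distance calculation:
W^(1/3) = 50.8^(1/3) = 3.703576
Z = R / W^(1/3) = 62.7 / 3.703576
Z = 16.930 m/kg^(1/3)

16.930


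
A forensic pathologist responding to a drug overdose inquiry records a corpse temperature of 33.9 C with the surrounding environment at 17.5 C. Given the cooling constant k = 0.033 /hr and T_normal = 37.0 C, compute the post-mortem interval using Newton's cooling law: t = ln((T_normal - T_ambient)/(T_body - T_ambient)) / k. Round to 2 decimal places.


Using Newton's law of cooling:
t = ln((T_normal - T_ambient) / (T_body - T_ambient)) / k
T_normal - T_ambient = 19.5
T_body - T_ambient = 16.4
Ratio = 1.189024
ln(ratio) = 0.173133
t = 0.173133 / 0.033 = 5.25 hours

5.25


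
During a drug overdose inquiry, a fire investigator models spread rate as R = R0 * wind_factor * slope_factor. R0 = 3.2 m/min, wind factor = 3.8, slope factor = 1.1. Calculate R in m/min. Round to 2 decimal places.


Fire spread rate calculation:
R = R0 * wind_factor * slope_factor
= 3.2 * 3.8 * 1.1
= 12.16 * 1.1
= 13.38 m/min

13.38


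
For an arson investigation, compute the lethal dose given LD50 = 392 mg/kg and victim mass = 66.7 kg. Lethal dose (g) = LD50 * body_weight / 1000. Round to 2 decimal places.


Lethal dose calculation:
Lethal dose = LD50 * body_weight / 1000
= 392 * 66.7 / 1000
= 26146.4 / 1000
= 26.15 g

26.15


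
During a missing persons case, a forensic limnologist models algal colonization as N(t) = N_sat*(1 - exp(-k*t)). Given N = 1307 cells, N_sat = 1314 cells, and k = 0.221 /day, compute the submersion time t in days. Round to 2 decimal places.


PMSI from diatom colonization curve:
N / N_sat = 1307 / 1314 = 0.994673
1 - N/N_sat = 0.005327
ln(1 - N/N_sat) = -5.234967
t = -ln(1 - N/N_sat) / k = -(-5.234967) / 0.221 = 23.69 days

23.69


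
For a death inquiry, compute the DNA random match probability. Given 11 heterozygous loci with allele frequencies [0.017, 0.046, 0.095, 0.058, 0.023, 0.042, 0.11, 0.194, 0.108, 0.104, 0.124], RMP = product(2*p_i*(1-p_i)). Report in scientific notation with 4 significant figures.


Computing RMP for 11 loci:
Locus 1: 2 * 0.017 * 0.983 = 0.033422
Locus 2: 2 * 0.046 * 0.954 = 0.087768
Locus 3: 2 * 0.095 * 0.905 = 0.17195
Locus 4: 2 * 0.058 * 0.942 = 0.109272
Locus 5: 2 * 0.023 * 0.977 = 0.044942
Locus 6: 2 * 0.042 * 0.958 = 0.080472
Locus 7: 2 * 0.11 * 0.89 = 0.1958
Locus 8: 2 * 0.194 * 0.806 = 0.312728
Locus 9: 2 * 0.108 * 0.892 = 0.192672
Locus 10: 2 * 0.104 * 0.896 = 0.186368
Locus 11: 2 * 0.124 * 0.876 = 0.217248
RMP = 9.521e-11

9.521e-11


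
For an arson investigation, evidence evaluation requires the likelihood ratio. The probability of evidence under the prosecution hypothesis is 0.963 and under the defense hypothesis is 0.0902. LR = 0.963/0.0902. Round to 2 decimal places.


Likelihood ratio calculation:
LR = P(E|Hp) / P(E|Hd)
LR = 0.963 / 0.0902
LR = 10.68

10.68


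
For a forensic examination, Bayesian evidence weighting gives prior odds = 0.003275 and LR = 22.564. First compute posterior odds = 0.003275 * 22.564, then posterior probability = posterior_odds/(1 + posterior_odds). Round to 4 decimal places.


Bayesian evidence evaluation:
Posterior odds = prior_odds * LR = 0.003275 * 22.564 = 0.0738971
Posterior probability = posterior_odds / (1 + posterior_odds)
= 0.0738971 / (1 + 0.0738971)
= 0.0738971 / 1.0738971
= 0.0688

0.0688


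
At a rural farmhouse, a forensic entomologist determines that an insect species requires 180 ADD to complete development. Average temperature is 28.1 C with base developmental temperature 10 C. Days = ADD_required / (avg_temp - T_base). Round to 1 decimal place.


Insect development time:
Effective temperature = avg_temp - T_base = 28.1 - 10 = 18.1 C
Days = ADD / effective_temp = 180 / 18.1 = 9.9 days

9.9


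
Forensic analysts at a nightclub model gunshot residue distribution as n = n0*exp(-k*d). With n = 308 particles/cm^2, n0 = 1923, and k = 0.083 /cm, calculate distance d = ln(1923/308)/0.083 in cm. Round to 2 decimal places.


GSR distance calculation:
n0/n = 1923 / 308 = 6.243506
ln(n0/n) = 1.831542
d = 1.831542 / 0.083 = 22.07 cm

22.07


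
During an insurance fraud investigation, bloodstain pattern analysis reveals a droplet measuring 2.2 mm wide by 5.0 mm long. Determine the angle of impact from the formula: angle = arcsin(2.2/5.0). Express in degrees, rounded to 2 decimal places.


Blood spatter impact angle calculation:
width / length = 2.2 / 5.0 = 0.44
angle = arcsin(0.44)
angle = 26.10 degrees

26.10


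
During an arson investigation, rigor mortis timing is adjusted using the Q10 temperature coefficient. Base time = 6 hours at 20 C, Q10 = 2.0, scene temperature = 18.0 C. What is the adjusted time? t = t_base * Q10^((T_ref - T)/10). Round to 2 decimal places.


Rigor mortis time adjustment:
Exponent = (T_ref - T_actual) / 10 = (20 - 18.0) / 10 = 0.2
Q10 factor = 2.0^0.2 = 1.1487
t_adjusted = 6 * 1.1487 = 6.89 hours

6.89


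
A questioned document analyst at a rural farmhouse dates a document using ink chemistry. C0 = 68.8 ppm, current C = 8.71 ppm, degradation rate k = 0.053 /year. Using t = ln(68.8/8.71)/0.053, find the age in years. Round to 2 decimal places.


Document age estimation:
C0/C = 68.8 / 8.71 = 7.898967
ln(C0/C) = 2.066732
t = 2.066732 / 0.053 = 38.99 years

38.99


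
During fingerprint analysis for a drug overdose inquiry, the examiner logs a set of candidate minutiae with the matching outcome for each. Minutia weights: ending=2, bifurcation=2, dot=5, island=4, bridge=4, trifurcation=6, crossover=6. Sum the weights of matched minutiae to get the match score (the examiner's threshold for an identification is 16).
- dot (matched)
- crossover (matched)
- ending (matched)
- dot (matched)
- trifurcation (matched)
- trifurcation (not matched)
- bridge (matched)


Weighted minutiae match score:
  dot: matched, +5 (running total 5)
  crossover: matched, +6 (running total 11)
  ending: matched, +2 (running total 13)
  dot: matched, +5 (running total 18)
  trifurcation: matched, +6 (running total 24)
  trifurcation: not matched, +0
  bridge: matched, +4 (running total 28)
Total score = 28
Threshold = 16; verdict = identification

28


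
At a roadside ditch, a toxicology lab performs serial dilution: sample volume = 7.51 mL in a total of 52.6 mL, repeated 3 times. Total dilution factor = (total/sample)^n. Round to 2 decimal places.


Dilution factor calculation:
Single dilution = V_total / V_sample = 52.6 / 7.51 ≈ 7.003995
Number of dilutions = 3
Total DF = (52.6 / 7.51)^3 (full precision, rounded at the end) = 343.59

343.59


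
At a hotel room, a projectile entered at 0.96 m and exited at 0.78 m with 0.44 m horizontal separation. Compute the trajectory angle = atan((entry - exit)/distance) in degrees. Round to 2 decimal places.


Bullet trajectory angle:
Height difference = 0.96 - 0.78 = 0.18 m
angle = atan(0.18 / 0.44)
angle = atan(0.409091)
angle = 22.25 degrees

22.25


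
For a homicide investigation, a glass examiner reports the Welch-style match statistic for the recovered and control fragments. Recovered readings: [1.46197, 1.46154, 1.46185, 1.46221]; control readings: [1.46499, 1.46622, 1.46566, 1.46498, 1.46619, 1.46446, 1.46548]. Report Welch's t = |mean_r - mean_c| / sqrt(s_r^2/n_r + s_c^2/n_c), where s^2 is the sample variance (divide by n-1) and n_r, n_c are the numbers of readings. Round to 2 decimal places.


Welch's t-criterion for glass RI comparison:
Recovered mean = sum / n_r = 5.84757 / 4 = 1.4618925
Control mean = sum / n_c = 10.25798 / 7 = 1.4654257
Recovered sample variance s_r^2 = 7.7625e-08
Control sample variance s_c^2 = 4.32329e-07
Welch SE (unpooled) = sqrt(s_r^2/n_r + s_c^2/n_c) = sqrt(1.94062e-08 + 6.17612e-08) = sqrt(8.11674e-08) = 0.000284899
|mean_r - mean_c| = 0.00353321
t = 0.00353321 / 0.000284899 = 12.40

12.40


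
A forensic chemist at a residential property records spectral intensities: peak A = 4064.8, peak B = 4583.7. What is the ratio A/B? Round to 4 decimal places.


Spectral peak ratio:
Peak A = 4064.8 counts
Peak B = 4583.7 counts
Ratio = 4064.8 / 4583.7 = 0.8868

0.8868


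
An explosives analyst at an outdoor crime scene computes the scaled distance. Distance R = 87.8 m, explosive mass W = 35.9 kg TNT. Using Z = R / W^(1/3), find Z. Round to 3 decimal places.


Scaled distance calculation:
W^(1/3) = 35.9^(1/3) = 3.298867
Z = R / W^(1/3) = 87.8 / 3.298867
Z = 26.615 m/kg^(1/3)

26.615


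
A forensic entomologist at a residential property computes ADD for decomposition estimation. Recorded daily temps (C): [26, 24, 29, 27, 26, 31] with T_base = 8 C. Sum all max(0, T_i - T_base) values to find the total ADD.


Computing ADD day by day:
Day 1: max(0, 26 - 8) = 18
Day 2: max(0, 24 - 8) = 16
Day 3: max(0, 29 - 8) = 21
Day 4: max(0, 27 - 8) = 19
Day 5: max(0, 26 - 8) = 18
Day 6: max(0, 31 - 8) = 23
Total ADD = 115

115


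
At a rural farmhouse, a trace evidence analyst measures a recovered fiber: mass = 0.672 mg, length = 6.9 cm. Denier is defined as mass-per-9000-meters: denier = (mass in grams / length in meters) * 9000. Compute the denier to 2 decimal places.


Denier calculation:
Mass in grams = 0.672 mg / 1000 = 0.000672 g
Length in meters = 6.9 cm / 100 = 0.069 m
Linear density = mass / length = 0.000672 / 0.069 = 0.00973913 g/m
Denier = (g/m) * 9000 = 0.00973913 * 9000 = 87.65

87.65


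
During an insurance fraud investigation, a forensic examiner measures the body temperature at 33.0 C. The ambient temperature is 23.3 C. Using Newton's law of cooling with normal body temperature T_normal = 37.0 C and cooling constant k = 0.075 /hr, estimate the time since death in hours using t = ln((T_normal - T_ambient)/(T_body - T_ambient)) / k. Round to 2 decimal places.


Using Newton's law of cooling:
t = ln((T_normal - T_ambient) / (T_body - T_ambient)) / k
T_normal - T_ambient = 13.7
T_body - T_ambient = 9.7
Ratio = 1.412371
ln(ratio) = 0.34527
t = 0.34527 / 0.075 = 4.60 hours

4.60


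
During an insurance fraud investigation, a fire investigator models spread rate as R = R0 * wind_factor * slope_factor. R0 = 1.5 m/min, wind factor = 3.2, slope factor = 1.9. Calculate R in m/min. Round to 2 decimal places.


Fire spread rate calculation:
R = R0 * wind_factor * slope_factor
= 1.5 * 3.2 * 1.9
= 4.8 * 1.9
= 9.12 m/min

9.12


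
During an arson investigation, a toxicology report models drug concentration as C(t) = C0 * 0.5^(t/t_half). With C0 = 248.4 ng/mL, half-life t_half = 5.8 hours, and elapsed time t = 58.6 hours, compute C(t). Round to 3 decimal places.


Drug concentration decay:
Number of half-lives = t / t_half = 58.6 / 5.8 = 10.103448
Decay factor = 0.5^10.103448 = 0.00090899
C(t) = 248.4 * 0.00090899 = 0.226 ng/mL

0.226


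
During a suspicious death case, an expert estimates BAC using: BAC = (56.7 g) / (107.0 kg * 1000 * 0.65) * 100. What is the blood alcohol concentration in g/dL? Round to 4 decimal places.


Applying the Widmark formula:
BAC = (dose_g / (body_wt * 1000 * r)) * 100
Denominator = 107.0 * 1000 * 0.65 = 69550
BAC = (56.7 / 69550) * 100
BAC = 0.0815 g/dL

0.0815


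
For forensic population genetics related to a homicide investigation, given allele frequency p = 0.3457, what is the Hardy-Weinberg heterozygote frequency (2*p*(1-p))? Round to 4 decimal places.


Hardy-Weinberg heterozygote frequency:
q = 1 - p = 1 - 0.3457 = 0.6543
2pq = 2 * 0.3457 * 0.6543 = 0.4524

0.4524


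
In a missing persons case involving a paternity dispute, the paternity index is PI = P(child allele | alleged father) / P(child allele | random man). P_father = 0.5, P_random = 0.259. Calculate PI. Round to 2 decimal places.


Paternity Index calculation:
PI = P(allele|father) / P(allele|random)
PI = 0.5 / 0.259
PI = 1.93

1.93


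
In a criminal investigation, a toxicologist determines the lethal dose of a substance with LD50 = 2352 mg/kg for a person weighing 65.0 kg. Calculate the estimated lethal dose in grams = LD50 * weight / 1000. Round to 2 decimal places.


Lethal dose calculation:
Lethal dose = LD50 * body_weight / 1000
= 2352 * 65.0 / 1000
= 152880 / 1000
= 152.88 g

152.88


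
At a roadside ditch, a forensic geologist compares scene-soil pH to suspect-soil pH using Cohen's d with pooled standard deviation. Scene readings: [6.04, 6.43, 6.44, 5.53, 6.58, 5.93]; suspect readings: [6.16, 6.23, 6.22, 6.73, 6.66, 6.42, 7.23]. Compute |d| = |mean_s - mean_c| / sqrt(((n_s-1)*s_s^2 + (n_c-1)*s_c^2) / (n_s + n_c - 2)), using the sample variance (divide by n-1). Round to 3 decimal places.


Pooled-variance Cohen's d for soil pH comparison:
Scene mean = 36.95 / 6 = 6.158333
Suspect mean = 45.65 / 7 = 6.521429
Scene sample variance s_s^2 = 0.158377
Suspect sample variance s_c^2 = 0.146914
Pooled variance = ((n_s-1)*s_s^2 + (n_c-1)*s_c^2) / (n_s + n_c - 2) = 0.152124
Pooled SD = sqrt(0.152124) = 0.390031
Mean difference = -0.363095
|d| = |-0.363095| / 0.390031 = 0.931

0.931


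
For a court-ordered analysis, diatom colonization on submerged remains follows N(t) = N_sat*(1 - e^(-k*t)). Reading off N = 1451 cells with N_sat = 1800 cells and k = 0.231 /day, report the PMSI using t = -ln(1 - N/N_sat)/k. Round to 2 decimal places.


PMSI from diatom colonization curve:
N / N_sat = 1451 / 1800 = 0.806111
1 - N/N_sat = 0.193889
ln(1 - N/N_sat) = -1.640469
t = -ln(1 - N/N_sat) / k = -(-1.640469) / 0.231 = 7.10 days

7.10


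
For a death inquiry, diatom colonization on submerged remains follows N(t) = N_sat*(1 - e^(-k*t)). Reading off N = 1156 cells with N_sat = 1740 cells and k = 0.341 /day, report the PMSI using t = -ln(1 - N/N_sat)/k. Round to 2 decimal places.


PMSI from diatom colonization curve:
N / N_sat = 1156 / 1740 = 0.664368
1 - N/N_sat = 0.335632
ln(1 - N/N_sat) = -1.09174
t = -ln(1 - N/N_sat) / k = -(-1.09174) / 0.341 = 3.20 days

3.20


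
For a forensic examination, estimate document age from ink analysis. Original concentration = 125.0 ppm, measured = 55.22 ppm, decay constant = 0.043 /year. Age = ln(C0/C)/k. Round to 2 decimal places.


Document age estimation:
C0/C = 125.0 / 55.22 = 2.263673
ln(C0/C) = 0.816989
t = 0.816989 / 0.043 = 19.00 years

19.00


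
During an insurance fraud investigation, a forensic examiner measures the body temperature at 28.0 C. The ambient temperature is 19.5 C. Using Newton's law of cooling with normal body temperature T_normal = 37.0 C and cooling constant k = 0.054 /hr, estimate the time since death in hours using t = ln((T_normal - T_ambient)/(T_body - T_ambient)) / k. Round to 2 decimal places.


Using Newton's law of cooling:
t = ln((T_normal - T_ambient) / (T_body - T_ambient)) / k
T_normal - T_ambient = 17.5
T_body - T_ambient = 8.5
Ratio = 2.058824
ln(ratio) = 0.722135
t = 0.722135 / 0.054 = 13.37 hours

13.37


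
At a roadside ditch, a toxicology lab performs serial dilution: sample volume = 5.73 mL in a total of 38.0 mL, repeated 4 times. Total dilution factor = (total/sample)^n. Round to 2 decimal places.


Dilution factor calculation:
Single dilution = V_total / V_sample = 38.0 / 5.73 ≈ 6.631763
Number of dilutions = 4
Total DF = (38.0 / 5.73)^4 (full precision, rounded at the end) = 1934.26

1934.26


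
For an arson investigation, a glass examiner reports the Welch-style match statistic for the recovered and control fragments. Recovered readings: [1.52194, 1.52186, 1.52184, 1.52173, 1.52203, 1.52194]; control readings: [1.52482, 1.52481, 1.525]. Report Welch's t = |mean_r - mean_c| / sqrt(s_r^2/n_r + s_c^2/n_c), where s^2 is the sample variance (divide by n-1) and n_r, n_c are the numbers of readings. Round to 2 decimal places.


Welch's t-criterion for glass RI comparison:
Recovered mean = sum / n_r = 9.13134 / 6 = 1.52189
Control mean = sum / n_c = 4.57463 / 3 = 1.5248767
Recovered sample variance s_r^2 = 1.072e-08
Control sample variance s_c^2 = 1.14333e-08
Welch SE (unpooled) = sqrt(s_r^2/n_r + s_c^2/n_c) = sqrt(1.78667e-09 + 3.81111e-09) = sqrt(5.59778e-09) = 7.48183e-05
|mean_r - mean_c| = 0.00298667
t = 0.00298667 / 7.48183e-05 = 39.92

39.92


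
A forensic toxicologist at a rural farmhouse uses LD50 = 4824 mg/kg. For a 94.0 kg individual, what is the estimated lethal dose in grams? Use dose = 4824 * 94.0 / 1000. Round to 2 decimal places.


Lethal dose calculation:
Lethal dose = LD50 * body_weight / 1000
= 4824 * 94.0 / 1000
= 453456 / 1000
= 453.46 g

453.46


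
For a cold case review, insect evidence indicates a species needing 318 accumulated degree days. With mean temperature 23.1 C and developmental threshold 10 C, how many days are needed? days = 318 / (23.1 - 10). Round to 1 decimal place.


Insect development time:
Effective temperature = avg_temp - T_base = 23.1 - 10 = 13.1 C
Days = ADD / effective_temp = 318 / 13.1 = 24.3 days

24.3


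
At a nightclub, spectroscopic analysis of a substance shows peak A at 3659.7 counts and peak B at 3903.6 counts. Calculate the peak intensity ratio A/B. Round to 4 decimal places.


Spectral peak ratio:
Peak A = 3659.7 counts
Peak B = 3903.6 counts
Ratio = 3659.7 / 3903.6 = 0.9375

0.9375


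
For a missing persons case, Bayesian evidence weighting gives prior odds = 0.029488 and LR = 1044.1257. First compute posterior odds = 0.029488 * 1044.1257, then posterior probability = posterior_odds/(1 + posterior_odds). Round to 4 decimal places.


Bayesian evidence evaluation:
Posterior odds = prior_odds * LR = 0.029488 * 1044.1257 = 30.78918
Posterior probability = posterior_odds / (1 + posterior_odds)
= 30.78918 / (1 + 30.78918)
= 30.78918 / 31.78918
= 0.9685

0.9685


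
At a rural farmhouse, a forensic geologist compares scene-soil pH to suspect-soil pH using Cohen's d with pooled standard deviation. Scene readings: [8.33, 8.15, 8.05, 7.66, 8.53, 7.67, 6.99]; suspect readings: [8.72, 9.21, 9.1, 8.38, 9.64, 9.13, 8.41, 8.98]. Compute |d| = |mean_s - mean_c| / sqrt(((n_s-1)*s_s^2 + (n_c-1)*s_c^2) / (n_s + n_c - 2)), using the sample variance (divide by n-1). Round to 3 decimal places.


Pooled-variance Cohen's d for soil pH comparison:
Scene mean = 55.38 / 7 = 7.911429
Suspect mean = 71.57 / 8 = 8.94625
Scene sample variance s_s^2 = 0.267414
Suspect sample variance s_c^2 = 0.181255
Pooled variance = ((n_s-1)*s_s^2 + (n_c-1)*s_c^2) / (n_s + n_c - 2) = 0.221021
Pooled SD = sqrt(0.221021) = 0.470129
Mean difference = -1.034821
|d| = |-1.034821| / 0.470129 = 2.201

2.201


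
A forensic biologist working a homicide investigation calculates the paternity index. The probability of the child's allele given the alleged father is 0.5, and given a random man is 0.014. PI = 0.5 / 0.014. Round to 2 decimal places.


Paternity Index calculation:
PI = P(allele|father) / P(allele|random)
PI = 0.5 / 0.014
PI = 35.71

35.71


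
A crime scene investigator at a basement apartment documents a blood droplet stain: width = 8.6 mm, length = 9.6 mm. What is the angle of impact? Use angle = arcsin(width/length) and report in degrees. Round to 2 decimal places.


Blood spatter impact angle calculation:
width / length = 8.6 / 9.6 = 0.895833
angle = arcsin(0.895833)
angle = 63.62 degrees

63.62


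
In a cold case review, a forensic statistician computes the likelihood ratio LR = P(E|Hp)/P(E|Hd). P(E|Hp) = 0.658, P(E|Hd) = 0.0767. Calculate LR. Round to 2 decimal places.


Likelihood ratio calculation:
LR = P(E|Hp) / P(E|Hd)
LR = 0.658 / 0.0767
LR = 8.58

8.58


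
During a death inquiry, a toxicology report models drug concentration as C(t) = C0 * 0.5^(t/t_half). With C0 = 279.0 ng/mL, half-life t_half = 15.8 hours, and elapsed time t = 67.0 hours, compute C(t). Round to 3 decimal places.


Drug concentration decay:
Number of half-lives = t / t_half = 67.0 / 15.8 = 4.240506
Decay factor = 0.5^4.240506 = 0.05290302
C(t) = 279.0 * 0.05290302 = 14.760 ng/mL

14.760


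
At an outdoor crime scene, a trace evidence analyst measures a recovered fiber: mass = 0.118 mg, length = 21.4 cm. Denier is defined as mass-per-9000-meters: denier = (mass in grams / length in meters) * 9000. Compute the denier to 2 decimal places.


Denier calculation:
Mass in grams = 0.118 mg / 1000 = 0.000118 g
Length in meters = 21.4 cm / 100 = 0.214 m
Linear density = mass / length = 0.000118 / 0.214 = 0.0005514 g/m
Denier = (g/m) * 9000 = 0.0005514 * 9000 = 4.96

4.96


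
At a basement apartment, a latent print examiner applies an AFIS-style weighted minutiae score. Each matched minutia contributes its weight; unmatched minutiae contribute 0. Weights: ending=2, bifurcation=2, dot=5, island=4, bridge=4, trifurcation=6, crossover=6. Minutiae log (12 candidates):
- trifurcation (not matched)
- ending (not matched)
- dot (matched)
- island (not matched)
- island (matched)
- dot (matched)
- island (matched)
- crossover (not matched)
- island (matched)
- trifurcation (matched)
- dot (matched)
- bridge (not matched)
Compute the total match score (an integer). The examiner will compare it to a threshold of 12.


Weighted minutiae match score:
  trifurcation: not matched, +0
  ending: not matched, +0
  dot: matched, +5 (running total 5)
  island: not matched, +0
  island: matched, +4 (running total 9)
  dot: matched, +5 (running total 14)
  island: matched, +4 (running total 18)
  crossover: not matched, +0
  island: matched, +4 (running total 22)
  trifurcation: matched, +6 (running total 28)
  dot: matched, +5 (running total 33)
  bridge: not matched, +0
Total score = 33
Threshold = 12; verdict = identification

33


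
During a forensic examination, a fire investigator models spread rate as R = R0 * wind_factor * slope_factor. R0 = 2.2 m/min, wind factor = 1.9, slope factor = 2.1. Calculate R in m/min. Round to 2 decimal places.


Fire spread rate calculation:
R = R0 * wind_factor * slope_factor
= 2.2 * 1.9 * 2.1
= 4.18 * 2.1
= 8.78 m/min

8.78


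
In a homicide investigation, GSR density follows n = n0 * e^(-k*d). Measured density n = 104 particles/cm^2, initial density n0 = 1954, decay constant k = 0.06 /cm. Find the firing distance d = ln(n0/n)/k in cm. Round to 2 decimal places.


GSR distance calculation:
n0/n = 1954 / 104 = 18.788462
ln(n0/n) = 2.933243
d = 2.933243 / 0.06 = 48.89 cm

48.89


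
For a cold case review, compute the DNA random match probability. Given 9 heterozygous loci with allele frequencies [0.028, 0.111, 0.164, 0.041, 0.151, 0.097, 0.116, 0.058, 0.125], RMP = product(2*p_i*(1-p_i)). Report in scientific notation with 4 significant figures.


Computing RMP for 9 loci:
Locus 1: 2 * 0.028 * 0.972 = 0.054432
Locus 2: 2 * 0.111 * 0.889 = 0.197358
Locus 3: 2 * 0.164 * 0.836 = 0.274208
Locus 4: 2 * 0.041 * 0.959 = 0.078638
Locus 5: 2 * 0.151 * 0.849 = 0.256398
Locus 6: 2 * 0.097 * 0.903 = 0.175182
Locus 7: 2 * 0.116 * 0.884 = 0.205088
Locus 8: 2 * 0.058 * 0.942 = 0.109272
Locus 9: 2 * 0.125 * 0.875 = 0.21875
RMP = 5.101e-08

5.101e-08


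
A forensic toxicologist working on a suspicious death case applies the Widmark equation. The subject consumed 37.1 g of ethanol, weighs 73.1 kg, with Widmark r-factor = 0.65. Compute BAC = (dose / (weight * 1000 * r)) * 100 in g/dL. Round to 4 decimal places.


Applying the Widmark formula:
BAC = (dose_g / (body_wt * 1000 * r)) * 100
Denominator = 73.1 * 1000 * 0.65 = 47515
BAC = (37.1 / 47515) * 100
BAC = 0.0781 g/dL

0.0781


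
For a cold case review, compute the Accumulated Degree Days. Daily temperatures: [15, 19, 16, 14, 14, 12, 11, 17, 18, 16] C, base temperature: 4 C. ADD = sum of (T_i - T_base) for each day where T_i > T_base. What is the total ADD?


Computing ADD day by day:
Day 1: max(0, 15 - 4) = 11
Day 2: max(0, 19 - 4) = 15
Day 3: max(0, 16 - 4) = 12
Day 4: max(0, 14 - 4) = 10
Day 5: max(0, 14 - 4) = 10
Day 6: max(0, 12 - 4) = 8
Day 7: max(0, 11 - 4) = 7
Day 8: max(0, 17 - 4) = 13
Day 9: max(0, 18 - 4) = 14
Day 10: max(0, 16 - 4) = 12
Total ADD = 112

112


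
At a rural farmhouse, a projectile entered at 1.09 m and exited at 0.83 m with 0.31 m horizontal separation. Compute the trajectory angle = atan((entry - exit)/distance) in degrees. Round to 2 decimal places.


Bullet trajectory angle:
Height difference = 1.09 - 0.83 = 0.26 m
angle = atan(0.26 / 0.31)
angle = atan(0.83871)
angle = 39.99 degrees

39.99


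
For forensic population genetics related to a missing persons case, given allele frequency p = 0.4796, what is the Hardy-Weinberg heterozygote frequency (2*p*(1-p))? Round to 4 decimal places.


Hardy-Weinberg heterozygote frequency:
q = 1 - p = 1 - 0.4796 = 0.5204
2pq = 2 * 0.4796 * 0.5204 = 0.4992

0.4992


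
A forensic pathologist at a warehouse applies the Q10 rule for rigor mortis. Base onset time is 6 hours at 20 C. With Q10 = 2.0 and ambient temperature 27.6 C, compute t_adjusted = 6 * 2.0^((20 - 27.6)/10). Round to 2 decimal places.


Rigor mortis time adjustment:
Exponent = (T_ref - T_actual) / 10 = (20 - 27.6) / 10 = -0.76
Q10 factor = 2.0^-0.76 = 0.5905
t_adjusted = 6 * 0.5905 = 3.54 hours

3.54


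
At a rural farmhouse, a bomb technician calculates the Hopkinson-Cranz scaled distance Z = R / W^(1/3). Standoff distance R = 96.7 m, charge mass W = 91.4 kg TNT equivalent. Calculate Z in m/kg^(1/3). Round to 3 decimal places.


Scaled distance calculation:
W^(1/3) = 91.4^(1/3) = 4.504522
Z = R / W^(1/3) = 96.7 / 4.504522
Z = 21.467 m/kg^(1/3)

21.467


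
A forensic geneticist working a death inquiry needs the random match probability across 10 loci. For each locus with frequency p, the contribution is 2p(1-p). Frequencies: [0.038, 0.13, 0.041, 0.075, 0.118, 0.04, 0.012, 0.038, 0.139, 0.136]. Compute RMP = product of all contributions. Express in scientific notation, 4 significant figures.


Computing RMP for 10 loci:
Locus 1: 2 * 0.038 * 0.962 = 0.073112
Locus 2: 2 * 0.13 * 0.87 = 0.2262
Locus 3: 2 * 0.041 * 0.959 = 0.078638
Locus 4: 2 * 0.075 * 0.925 = 0.13875
Locus 5: 2 * 0.118 * 0.882 = 0.208152
Locus 6: 2 * 0.04 * 0.96 = 0.0768
Locus 7: 2 * 0.012 * 0.988 = 0.023712
Locus 8: 2 * 0.038 * 0.962 = 0.073112
Locus 9: 2 * 0.139 * 0.861 = 0.239358
Locus 10: 2 * 0.136 * 0.864 = 0.235008
RMP = 2.813e-10

2.813e-10


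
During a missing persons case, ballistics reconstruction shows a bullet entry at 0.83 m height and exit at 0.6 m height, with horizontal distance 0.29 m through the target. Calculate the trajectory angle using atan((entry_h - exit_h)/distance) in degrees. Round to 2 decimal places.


Bullet trajectory angle:
Height difference = 0.83 - 0.6 = 0.23 m
angle = atan(0.23 / 0.29)
angle = atan(0.793103)
angle = 38.42 degrees

38.42


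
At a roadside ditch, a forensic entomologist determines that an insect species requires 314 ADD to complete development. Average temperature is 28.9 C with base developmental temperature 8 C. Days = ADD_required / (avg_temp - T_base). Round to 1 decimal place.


Insect development time:
Effective temperature = avg_temp - T_base = 28.9 - 8 = 20.9 C
Days = ADD / effective_temp = 314 / 20.9 = 15.0 days

15.0


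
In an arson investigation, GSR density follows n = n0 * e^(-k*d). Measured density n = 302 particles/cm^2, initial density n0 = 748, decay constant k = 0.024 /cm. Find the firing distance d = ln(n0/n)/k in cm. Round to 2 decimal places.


GSR distance calculation:
n0/n = 748 / 302 = 2.476821
ln(n0/n) = 0.906976
d = 0.906976 / 0.024 = 37.79 cm

37.79


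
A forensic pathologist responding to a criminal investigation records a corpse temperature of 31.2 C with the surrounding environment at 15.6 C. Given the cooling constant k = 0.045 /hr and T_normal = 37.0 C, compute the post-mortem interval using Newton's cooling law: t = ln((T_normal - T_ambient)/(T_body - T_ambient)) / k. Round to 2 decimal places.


Using Newton's law of cooling:
t = ln((T_normal - T_ambient) / (T_body - T_ambient)) / k
T_normal - T_ambient = 21.4
T_body - T_ambient = 15.6
Ratio = 1.371795
ln(ratio) = 0.31612
t = 0.31612 / 0.045 = 7.02 hours

7.02


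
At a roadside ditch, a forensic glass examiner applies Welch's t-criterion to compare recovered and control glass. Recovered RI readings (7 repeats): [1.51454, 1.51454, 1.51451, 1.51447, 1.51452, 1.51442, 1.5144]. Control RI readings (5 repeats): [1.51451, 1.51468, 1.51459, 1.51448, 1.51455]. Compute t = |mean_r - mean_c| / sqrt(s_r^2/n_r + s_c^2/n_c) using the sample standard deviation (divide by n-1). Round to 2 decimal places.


Welch's t-criterion for glass RI comparison:
Recovered mean = sum / n_r = 10.6014 / 7 = 1.5144857
Control mean = sum / n_c = 7.57281 / 5 = 1.514562
Recovered sample variance s_r^2 = 3.2619e-09
Control sample variance s_c^2 = 6.07e-09
Welch SE (unpooled) = sqrt(s_r^2/n_r + s_c^2/n_c) = sqrt(4.65986e-10 + 1.214e-09) = sqrt(1.67999e-09) = 4.09877e-05
|mean_r - mean_c| = 7.62857e-05
t = 7.62857e-05 / 4.09877e-05 = 1.86

1.86


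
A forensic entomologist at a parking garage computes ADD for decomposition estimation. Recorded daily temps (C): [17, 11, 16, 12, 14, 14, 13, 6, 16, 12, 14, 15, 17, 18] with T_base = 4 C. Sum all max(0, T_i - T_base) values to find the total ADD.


Computing ADD day by day:
Day 1: max(0, 17 - 4) = 13
Day 2: max(0, 11 - 4) = 7
Day 3: max(0, 16 - 4) = 12
Day 4: max(0, 12 - 4) = 8
Day 5: max(0, 14 - 4) = 10
Day 6: max(0, 14 - 4) = 10
Day 7: max(0, 13 - 4) = 9
Day 8: max(0, 6 - 4) = 2
Day 9: max(0, 16 - 4) = 12
Day 10: max(0, 12 - 4) = 8
Day 11: max(0, 14 - 4) = 10
Day 12: max(0, 15 - 4) = 11
Day 13: max(0, 17 - 4) = 13
Day 14: max(0, 18 - 4) = 14
Total ADD = 139

139


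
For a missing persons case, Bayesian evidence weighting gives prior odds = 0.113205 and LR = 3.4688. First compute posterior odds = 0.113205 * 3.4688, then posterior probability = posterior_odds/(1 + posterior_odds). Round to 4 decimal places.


Bayesian evidence evaluation:
Posterior odds = prior_odds * LR = 0.113205 * 3.4688 = 0.3926855
Posterior probability = posterior_odds / (1 + posterior_odds)
= 0.3926855 / (1 + 0.3926855)
= 0.3926855 / 1.3926855
= 0.2820

0.2820


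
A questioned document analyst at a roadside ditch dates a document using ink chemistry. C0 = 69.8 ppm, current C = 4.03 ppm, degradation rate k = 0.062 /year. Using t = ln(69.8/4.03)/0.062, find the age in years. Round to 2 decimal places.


Document age estimation:
C0/C = 69.8 / 4.03 = 17.320099
ln(C0/C) = 2.851868
t = 2.851868 / 0.062 = 46.00 years

46.00
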